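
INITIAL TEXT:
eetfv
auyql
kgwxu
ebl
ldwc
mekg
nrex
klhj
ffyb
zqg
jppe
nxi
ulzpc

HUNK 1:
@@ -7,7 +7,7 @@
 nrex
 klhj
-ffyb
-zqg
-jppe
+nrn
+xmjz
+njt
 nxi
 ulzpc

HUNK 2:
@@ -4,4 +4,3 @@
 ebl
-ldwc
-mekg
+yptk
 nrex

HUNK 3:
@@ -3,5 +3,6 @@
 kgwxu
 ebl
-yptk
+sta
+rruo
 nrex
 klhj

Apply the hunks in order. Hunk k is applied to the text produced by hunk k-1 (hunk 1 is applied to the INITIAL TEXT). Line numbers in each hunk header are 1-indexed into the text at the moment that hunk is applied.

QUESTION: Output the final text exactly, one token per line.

Hunk 1: at line 7 remove [ffyb,zqg,jppe] add [nrn,xmjz,njt] -> 13 lines: eetfv auyql kgwxu ebl ldwc mekg nrex klhj nrn xmjz njt nxi ulzpc
Hunk 2: at line 4 remove [ldwc,mekg] add [yptk] -> 12 lines: eetfv auyql kgwxu ebl yptk nrex klhj nrn xmjz njt nxi ulzpc
Hunk 3: at line 3 remove [yptk] add [sta,rruo] -> 13 lines: eetfv auyql kgwxu ebl sta rruo nrex klhj nrn xmjz njt nxi ulzpc

Answer: eetfv
auyql
kgwxu
ebl
sta
rruo
nrex
klhj
nrn
xmjz
njt
nxi
ulzpc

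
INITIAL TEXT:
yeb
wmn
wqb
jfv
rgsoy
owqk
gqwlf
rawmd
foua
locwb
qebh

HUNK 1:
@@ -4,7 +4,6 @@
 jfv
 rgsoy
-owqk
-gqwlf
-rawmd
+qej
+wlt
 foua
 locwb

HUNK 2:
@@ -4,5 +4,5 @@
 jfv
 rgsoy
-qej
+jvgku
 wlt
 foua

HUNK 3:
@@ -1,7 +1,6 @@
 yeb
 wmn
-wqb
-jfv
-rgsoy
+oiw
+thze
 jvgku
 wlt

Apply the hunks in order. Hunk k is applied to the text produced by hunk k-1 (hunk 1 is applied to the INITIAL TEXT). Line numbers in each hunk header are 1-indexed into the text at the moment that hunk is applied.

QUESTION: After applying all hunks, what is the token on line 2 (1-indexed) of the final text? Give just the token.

Answer: wmn

Derivation:
Hunk 1: at line 4 remove [owqk,gqwlf,rawmd] add [qej,wlt] -> 10 lines: yeb wmn wqb jfv rgsoy qej wlt foua locwb qebh
Hunk 2: at line 4 remove [qej] add [jvgku] -> 10 lines: yeb wmn wqb jfv rgsoy jvgku wlt foua locwb qebh
Hunk 3: at line 1 remove [wqb,jfv,rgsoy] add [oiw,thze] -> 9 lines: yeb wmn oiw thze jvgku wlt foua locwb qebh
Final line 2: wmn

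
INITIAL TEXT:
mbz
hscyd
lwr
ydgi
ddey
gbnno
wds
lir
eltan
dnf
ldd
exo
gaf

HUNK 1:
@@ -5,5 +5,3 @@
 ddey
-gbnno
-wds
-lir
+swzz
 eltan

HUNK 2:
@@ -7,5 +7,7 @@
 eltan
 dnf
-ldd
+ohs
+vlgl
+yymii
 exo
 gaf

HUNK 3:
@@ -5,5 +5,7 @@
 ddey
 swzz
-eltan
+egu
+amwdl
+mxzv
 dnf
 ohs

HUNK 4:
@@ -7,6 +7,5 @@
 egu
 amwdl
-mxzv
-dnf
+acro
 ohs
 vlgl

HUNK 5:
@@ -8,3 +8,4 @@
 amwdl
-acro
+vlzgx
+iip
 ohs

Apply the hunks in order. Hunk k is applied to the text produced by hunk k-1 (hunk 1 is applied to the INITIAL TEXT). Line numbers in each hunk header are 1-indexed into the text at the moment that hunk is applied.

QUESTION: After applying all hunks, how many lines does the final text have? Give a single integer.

Hunk 1: at line 5 remove [gbnno,wds,lir] add [swzz] -> 11 lines: mbz hscyd lwr ydgi ddey swzz eltan dnf ldd exo gaf
Hunk 2: at line 7 remove [ldd] add [ohs,vlgl,yymii] -> 13 lines: mbz hscyd lwr ydgi ddey swzz eltan dnf ohs vlgl yymii exo gaf
Hunk 3: at line 5 remove [eltan] add [egu,amwdl,mxzv] -> 15 lines: mbz hscyd lwr ydgi ddey swzz egu amwdl mxzv dnf ohs vlgl yymii exo gaf
Hunk 4: at line 7 remove [mxzv,dnf] add [acro] -> 14 lines: mbz hscyd lwr ydgi ddey swzz egu amwdl acro ohs vlgl yymii exo gaf
Hunk 5: at line 8 remove [acro] add [vlzgx,iip] -> 15 lines: mbz hscyd lwr ydgi ddey swzz egu amwdl vlzgx iip ohs vlgl yymii exo gaf
Final line count: 15

Answer: 15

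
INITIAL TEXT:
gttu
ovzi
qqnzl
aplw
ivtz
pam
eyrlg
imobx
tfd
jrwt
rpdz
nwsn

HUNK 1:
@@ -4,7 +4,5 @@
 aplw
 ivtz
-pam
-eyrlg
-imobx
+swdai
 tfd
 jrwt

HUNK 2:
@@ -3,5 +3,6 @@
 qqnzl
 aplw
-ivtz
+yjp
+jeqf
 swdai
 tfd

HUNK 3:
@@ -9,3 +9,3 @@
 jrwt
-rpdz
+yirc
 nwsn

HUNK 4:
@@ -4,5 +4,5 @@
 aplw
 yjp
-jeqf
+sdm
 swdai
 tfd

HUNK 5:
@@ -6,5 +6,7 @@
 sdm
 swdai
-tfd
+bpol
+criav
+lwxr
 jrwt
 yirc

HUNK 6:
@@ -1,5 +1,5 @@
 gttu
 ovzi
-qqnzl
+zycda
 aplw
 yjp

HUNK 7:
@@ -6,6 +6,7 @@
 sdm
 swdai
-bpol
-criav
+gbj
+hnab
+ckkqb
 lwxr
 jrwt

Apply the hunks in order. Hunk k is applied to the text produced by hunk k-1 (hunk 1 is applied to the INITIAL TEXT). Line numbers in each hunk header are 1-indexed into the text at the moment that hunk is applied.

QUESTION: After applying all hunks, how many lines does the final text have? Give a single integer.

Hunk 1: at line 4 remove [pam,eyrlg,imobx] add [swdai] -> 10 lines: gttu ovzi qqnzl aplw ivtz swdai tfd jrwt rpdz nwsn
Hunk 2: at line 3 remove [ivtz] add [yjp,jeqf] -> 11 lines: gttu ovzi qqnzl aplw yjp jeqf swdai tfd jrwt rpdz nwsn
Hunk 3: at line 9 remove [rpdz] add [yirc] -> 11 lines: gttu ovzi qqnzl aplw yjp jeqf swdai tfd jrwt yirc nwsn
Hunk 4: at line 4 remove [jeqf] add [sdm] -> 11 lines: gttu ovzi qqnzl aplw yjp sdm swdai tfd jrwt yirc nwsn
Hunk 5: at line 6 remove [tfd] add [bpol,criav,lwxr] -> 13 lines: gttu ovzi qqnzl aplw yjp sdm swdai bpol criav lwxr jrwt yirc nwsn
Hunk 6: at line 1 remove [qqnzl] add [zycda] -> 13 lines: gttu ovzi zycda aplw yjp sdm swdai bpol criav lwxr jrwt yirc nwsn
Hunk 7: at line 6 remove [bpol,criav] add [gbj,hnab,ckkqb] -> 14 lines: gttu ovzi zycda aplw yjp sdm swdai gbj hnab ckkqb lwxr jrwt yirc nwsn
Final line count: 14

Answer: 14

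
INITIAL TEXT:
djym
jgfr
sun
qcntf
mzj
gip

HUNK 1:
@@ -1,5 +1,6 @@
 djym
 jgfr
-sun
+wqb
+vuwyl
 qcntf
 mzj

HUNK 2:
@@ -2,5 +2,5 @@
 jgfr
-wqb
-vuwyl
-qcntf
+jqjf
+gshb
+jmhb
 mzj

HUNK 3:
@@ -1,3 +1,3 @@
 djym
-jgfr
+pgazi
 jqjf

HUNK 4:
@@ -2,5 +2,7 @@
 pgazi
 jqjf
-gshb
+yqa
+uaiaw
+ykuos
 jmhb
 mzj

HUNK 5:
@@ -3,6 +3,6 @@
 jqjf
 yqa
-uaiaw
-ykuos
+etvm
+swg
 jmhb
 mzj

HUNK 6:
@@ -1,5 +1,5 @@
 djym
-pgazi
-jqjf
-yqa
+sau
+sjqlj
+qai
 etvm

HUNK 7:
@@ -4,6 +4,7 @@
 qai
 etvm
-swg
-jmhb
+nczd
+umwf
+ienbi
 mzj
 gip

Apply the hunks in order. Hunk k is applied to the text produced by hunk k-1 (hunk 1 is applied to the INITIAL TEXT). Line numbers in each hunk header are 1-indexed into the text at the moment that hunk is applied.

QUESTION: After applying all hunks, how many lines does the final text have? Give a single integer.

Answer: 10

Derivation:
Hunk 1: at line 1 remove [sun] add [wqb,vuwyl] -> 7 lines: djym jgfr wqb vuwyl qcntf mzj gip
Hunk 2: at line 2 remove [wqb,vuwyl,qcntf] add [jqjf,gshb,jmhb] -> 7 lines: djym jgfr jqjf gshb jmhb mzj gip
Hunk 3: at line 1 remove [jgfr] add [pgazi] -> 7 lines: djym pgazi jqjf gshb jmhb mzj gip
Hunk 4: at line 2 remove [gshb] add [yqa,uaiaw,ykuos] -> 9 lines: djym pgazi jqjf yqa uaiaw ykuos jmhb mzj gip
Hunk 5: at line 3 remove [uaiaw,ykuos] add [etvm,swg] -> 9 lines: djym pgazi jqjf yqa etvm swg jmhb mzj gip
Hunk 6: at line 1 remove [pgazi,jqjf,yqa] add [sau,sjqlj,qai] -> 9 lines: djym sau sjqlj qai etvm swg jmhb mzj gip
Hunk 7: at line 4 remove [swg,jmhb] add [nczd,umwf,ienbi] -> 10 lines: djym sau sjqlj qai etvm nczd umwf ienbi mzj gip
Final line count: 10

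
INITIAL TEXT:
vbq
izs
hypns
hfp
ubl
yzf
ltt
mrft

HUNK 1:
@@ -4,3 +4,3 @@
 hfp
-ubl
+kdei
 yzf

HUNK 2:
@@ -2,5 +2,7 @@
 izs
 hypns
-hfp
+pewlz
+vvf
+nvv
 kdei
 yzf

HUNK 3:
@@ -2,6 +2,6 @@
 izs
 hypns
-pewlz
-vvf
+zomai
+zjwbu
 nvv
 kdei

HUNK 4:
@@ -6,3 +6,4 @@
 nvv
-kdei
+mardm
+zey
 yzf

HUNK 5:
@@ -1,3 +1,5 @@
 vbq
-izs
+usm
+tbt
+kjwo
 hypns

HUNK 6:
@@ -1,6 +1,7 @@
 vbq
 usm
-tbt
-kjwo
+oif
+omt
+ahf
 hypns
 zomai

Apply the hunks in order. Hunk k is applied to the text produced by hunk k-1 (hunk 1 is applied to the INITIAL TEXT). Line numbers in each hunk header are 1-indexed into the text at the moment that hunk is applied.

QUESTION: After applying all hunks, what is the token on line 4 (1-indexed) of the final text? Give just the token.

Hunk 1: at line 4 remove [ubl] add [kdei] -> 8 lines: vbq izs hypns hfp kdei yzf ltt mrft
Hunk 2: at line 2 remove [hfp] add [pewlz,vvf,nvv] -> 10 lines: vbq izs hypns pewlz vvf nvv kdei yzf ltt mrft
Hunk 3: at line 2 remove [pewlz,vvf] add [zomai,zjwbu] -> 10 lines: vbq izs hypns zomai zjwbu nvv kdei yzf ltt mrft
Hunk 4: at line 6 remove [kdei] add [mardm,zey] -> 11 lines: vbq izs hypns zomai zjwbu nvv mardm zey yzf ltt mrft
Hunk 5: at line 1 remove [izs] add [usm,tbt,kjwo] -> 13 lines: vbq usm tbt kjwo hypns zomai zjwbu nvv mardm zey yzf ltt mrft
Hunk 6: at line 1 remove [tbt,kjwo] add [oif,omt,ahf] -> 14 lines: vbq usm oif omt ahf hypns zomai zjwbu nvv mardm zey yzf ltt mrft
Final line 4: omt

Answer: omt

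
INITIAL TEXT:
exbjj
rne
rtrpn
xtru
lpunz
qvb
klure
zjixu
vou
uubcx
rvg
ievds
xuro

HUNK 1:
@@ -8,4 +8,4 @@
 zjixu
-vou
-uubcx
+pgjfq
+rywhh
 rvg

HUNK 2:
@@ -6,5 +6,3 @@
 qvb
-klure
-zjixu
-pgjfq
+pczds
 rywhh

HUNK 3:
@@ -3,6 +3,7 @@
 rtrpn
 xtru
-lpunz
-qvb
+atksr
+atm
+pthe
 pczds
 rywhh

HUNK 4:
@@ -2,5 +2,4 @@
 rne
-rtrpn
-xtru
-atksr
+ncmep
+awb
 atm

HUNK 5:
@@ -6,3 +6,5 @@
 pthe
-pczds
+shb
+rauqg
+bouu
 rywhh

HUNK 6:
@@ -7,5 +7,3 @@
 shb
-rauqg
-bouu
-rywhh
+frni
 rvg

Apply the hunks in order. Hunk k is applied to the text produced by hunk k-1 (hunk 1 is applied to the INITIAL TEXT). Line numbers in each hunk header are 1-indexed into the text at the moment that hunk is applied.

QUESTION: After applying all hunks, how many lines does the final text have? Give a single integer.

Answer: 11

Derivation:
Hunk 1: at line 8 remove [vou,uubcx] add [pgjfq,rywhh] -> 13 lines: exbjj rne rtrpn xtru lpunz qvb klure zjixu pgjfq rywhh rvg ievds xuro
Hunk 2: at line 6 remove [klure,zjixu,pgjfq] add [pczds] -> 11 lines: exbjj rne rtrpn xtru lpunz qvb pczds rywhh rvg ievds xuro
Hunk 3: at line 3 remove [lpunz,qvb] add [atksr,atm,pthe] -> 12 lines: exbjj rne rtrpn xtru atksr atm pthe pczds rywhh rvg ievds xuro
Hunk 4: at line 2 remove [rtrpn,xtru,atksr] add [ncmep,awb] -> 11 lines: exbjj rne ncmep awb atm pthe pczds rywhh rvg ievds xuro
Hunk 5: at line 6 remove [pczds] add [shb,rauqg,bouu] -> 13 lines: exbjj rne ncmep awb atm pthe shb rauqg bouu rywhh rvg ievds xuro
Hunk 6: at line 7 remove [rauqg,bouu,rywhh] add [frni] -> 11 lines: exbjj rne ncmep awb atm pthe shb frni rvg ievds xuro
Final line count: 11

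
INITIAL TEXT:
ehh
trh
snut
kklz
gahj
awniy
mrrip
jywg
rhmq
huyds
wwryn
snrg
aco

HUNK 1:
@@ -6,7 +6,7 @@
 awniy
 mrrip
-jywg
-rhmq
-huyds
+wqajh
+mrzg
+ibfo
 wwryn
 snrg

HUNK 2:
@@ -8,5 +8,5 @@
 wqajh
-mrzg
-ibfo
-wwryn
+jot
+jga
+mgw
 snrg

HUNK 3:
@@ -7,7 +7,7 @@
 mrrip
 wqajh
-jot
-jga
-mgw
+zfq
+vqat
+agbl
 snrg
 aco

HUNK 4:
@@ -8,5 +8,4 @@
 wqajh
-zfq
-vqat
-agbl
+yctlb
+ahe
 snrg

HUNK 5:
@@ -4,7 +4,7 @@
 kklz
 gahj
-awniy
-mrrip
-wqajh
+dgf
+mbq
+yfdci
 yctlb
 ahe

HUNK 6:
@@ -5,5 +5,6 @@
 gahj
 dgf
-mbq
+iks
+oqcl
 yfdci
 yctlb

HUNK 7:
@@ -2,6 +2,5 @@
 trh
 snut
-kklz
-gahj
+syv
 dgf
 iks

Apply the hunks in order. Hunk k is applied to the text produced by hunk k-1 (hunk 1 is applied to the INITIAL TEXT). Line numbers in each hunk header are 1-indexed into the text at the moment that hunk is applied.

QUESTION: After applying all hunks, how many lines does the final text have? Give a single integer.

Hunk 1: at line 6 remove [jywg,rhmq,huyds] add [wqajh,mrzg,ibfo] -> 13 lines: ehh trh snut kklz gahj awniy mrrip wqajh mrzg ibfo wwryn snrg aco
Hunk 2: at line 8 remove [mrzg,ibfo,wwryn] add [jot,jga,mgw] -> 13 lines: ehh trh snut kklz gahj awniy mrrip wqajh jot jga mgw snrg aco
Hunk 3: at line 7 remove [jot,jga,mgw] add [zfq,vqat,agbl] -> 13 lines: ehh trh snut kklz gahj awniy mrrip wqajh zfq vqat agbl snrg aco
Hunk 4: at line 8 remove [zfq,vqat,agbl] add [yctlb,ahe] -> 12 lines: ehh trh snut kklz gahj awniy mrrip wqajh yctlb ahe snrg aco
Hunk 5: at line 4 remove [awniy,mrrip,wqajh] add [dgf,mbq,yfdci] -> 12 lines: ehh trh snut kklz gahj dgf mbq yfdci yctlb ahe snrg aco
Hunk 6: at line 5 remove [mbq] add [iks,oqcl] -> 13 lines: ehh trh snut kklz gahj dgf iks oqcl yfdci yctlb ahe snrg aco
Hunk 7: at line 2 remove [kklz,gahj] add [syv] -> 12 lines: ehh trh snut syv dgf iks oqcl yfdci yctlb ahe snrg aco
Final line count: 12

Answer: 12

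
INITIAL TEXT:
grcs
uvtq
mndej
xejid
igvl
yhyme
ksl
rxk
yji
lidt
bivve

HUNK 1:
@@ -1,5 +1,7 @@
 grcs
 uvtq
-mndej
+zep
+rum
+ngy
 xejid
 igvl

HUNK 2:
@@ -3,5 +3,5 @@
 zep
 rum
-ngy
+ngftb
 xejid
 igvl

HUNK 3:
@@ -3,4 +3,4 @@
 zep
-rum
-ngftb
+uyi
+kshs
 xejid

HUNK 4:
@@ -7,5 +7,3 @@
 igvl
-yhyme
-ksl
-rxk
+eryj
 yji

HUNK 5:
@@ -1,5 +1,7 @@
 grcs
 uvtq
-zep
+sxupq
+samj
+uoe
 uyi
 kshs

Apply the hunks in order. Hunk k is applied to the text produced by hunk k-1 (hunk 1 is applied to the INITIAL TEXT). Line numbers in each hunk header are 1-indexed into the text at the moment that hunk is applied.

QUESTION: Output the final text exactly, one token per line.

Answer: grcs
uvtq
sxupq
samj
uoe
uyi
kshs
xejid
igvl
eryj
yji
lidt
bivve

Derivation:
Hunk 1: at line 1 remove [mndej] add [zep,rum,ngy] -> 13 lines: grcs uvtq zep rum ngy xejid igvl yhyme ksl rxk yji lidt bivve
Hunk 2: at line 3 remove [ngy] add [ngftb] -> 13 lines: grcs uvtq zep rum ngftb xejid igvl yhyme ksl rxk yji lidt bivve
Hunk 3: at line 3 remove [rum,ngftb] add [uyi,kshs] -> 13 lines: grcs uvtq zep uyi kshs xejid igvl yhyme ksl rxk yji lidt bivve
Hunk 4: at line 7 remove [yhyme,ksl,rxk] add [eryj] -> 11 lines: grcs uvtq zep uyi kshs xejid igvl eryj yji lidt bivve
Hunk 5: at line 1 remove [zep] add [sxupq,samj,uoe] -> 13 lines: grcs uvtq sxupq samj uoe uyi kshs xejid igvl eryj yji lidt bivve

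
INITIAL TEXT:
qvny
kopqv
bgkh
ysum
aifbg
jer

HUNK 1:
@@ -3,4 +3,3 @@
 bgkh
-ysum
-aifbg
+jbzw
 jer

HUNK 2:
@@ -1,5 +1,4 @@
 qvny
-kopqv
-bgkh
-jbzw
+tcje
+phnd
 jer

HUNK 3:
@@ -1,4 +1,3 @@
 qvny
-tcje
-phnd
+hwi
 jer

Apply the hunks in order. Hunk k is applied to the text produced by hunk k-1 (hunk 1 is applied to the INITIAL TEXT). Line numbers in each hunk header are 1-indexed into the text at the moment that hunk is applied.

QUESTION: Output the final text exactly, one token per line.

Hunk 1: at line 3 remove [ysum,aifbg] add [jbzw] -> 5 lines: qvny kopqv bgkh jbzw jer
Hunk 2: at line 1 remove [kopqv,bgkh,jbzw] add [tcje,phnd] -> 4 lines: qvny tcje phnd jer
Hunk 3: at line 1 remove [tcje,phnd] add [hwi] -> 3 lines: qvny hwi jer

Answer: qvny
hwi
jer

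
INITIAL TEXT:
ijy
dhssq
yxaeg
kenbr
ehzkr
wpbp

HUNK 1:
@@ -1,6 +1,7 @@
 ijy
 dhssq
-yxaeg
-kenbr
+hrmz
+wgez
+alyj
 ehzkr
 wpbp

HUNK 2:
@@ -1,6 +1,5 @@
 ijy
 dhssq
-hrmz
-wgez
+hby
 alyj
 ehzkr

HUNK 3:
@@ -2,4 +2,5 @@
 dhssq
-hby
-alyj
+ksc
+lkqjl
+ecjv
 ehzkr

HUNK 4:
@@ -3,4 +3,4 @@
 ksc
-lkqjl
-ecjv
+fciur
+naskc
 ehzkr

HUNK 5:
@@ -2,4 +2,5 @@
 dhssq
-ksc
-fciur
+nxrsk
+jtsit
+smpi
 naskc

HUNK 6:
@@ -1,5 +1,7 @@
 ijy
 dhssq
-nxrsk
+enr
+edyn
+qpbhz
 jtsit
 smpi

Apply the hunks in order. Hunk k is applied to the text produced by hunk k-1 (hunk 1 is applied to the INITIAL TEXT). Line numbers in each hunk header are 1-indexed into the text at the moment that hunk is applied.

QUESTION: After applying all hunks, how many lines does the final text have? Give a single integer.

Hunk 1: at line 1 remove [yxaeg,kenbr] add [hrmz,wgez,alyj] -> 7 lines: ijy dhssq hrmz wgez alyj ehzkr wpbp
Hunk 2: at line 1 remove [hrmz,wgez] add [hby] -> 6 lines: ijy dhssq hby alyj ehzkr wpbp
Hunk 3: at line 2 remove [hby,alyj] add [ksc,lkqjl,ecjv] -> 7 lines: ijy dhssq ksc lkqjl ecjv ehzkr wpbp
Hunk 4: at line 3 remove [lkqjl,ecjv] add [fciur,naskc] -> 7 lines: ijy dhssq ksc fciur naskc ehzkr wpbp
Hunk 5: at line 2 remove [ksc,fciur] add [nxrsk,jtsit,smpi] -> 8 lines: ijy dhssq nxrsk jtsit smpi naskc ehzkr wpbp
Hunk 6: at line 1 remove [nxrsk] add [enr,edyn,qpbhz] -> 10 lines: ijy dhssq enr edyn qpbhz jtsit smpi naskc ehzkr wpbp
Final line count: 10

Answer: 10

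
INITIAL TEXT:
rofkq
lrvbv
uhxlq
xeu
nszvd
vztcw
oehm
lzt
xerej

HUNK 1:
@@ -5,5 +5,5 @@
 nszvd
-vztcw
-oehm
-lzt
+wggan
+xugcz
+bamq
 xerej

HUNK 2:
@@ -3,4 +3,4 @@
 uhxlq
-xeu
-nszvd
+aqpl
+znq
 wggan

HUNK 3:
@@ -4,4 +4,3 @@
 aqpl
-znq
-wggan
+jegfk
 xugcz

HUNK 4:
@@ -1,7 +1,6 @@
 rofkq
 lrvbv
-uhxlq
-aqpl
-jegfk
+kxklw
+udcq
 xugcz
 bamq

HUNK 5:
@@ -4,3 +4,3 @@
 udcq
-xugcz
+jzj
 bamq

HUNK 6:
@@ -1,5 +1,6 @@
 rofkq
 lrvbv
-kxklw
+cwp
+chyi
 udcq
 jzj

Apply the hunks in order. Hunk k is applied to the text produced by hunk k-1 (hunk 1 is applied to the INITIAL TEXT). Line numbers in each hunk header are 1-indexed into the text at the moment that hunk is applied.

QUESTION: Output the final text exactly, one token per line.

Answer: rofkq
lrvbv
cwp
chyi
udcq
jzj
bamq
xerej

Derivation:
Hunk 1: at line 5 remove [vztcw,oehm,lzt] add [wggan,xugcz,bamq] -> 9 lines: rofkq lrvbv uhxlq xeu nszvd wggan xugcz bamq xerej
Hunk 2: at line 3 remove [xeu,nszvd] add [aqpl,znq] -> 9 lines: rofkq lrvbv uhxlq aqpl znq wggan xugcz bamq xerej
Hunk 3: at line 4 remove [znq,wggan] add [jegfk] -> 8 lines: rofkq lrvbv uhxlq aqpl jegfk xugcz bamq xerej
Hunk 4: at line 1 remove [uhxlq,aqpl,jegfk] add [kxklw,udcq] -> 7 lines: rofkq lrvbv kxklw udcq xugcz bamq xerej
Hunk 5: at line 4 remove [xugcz] add [jzj] -> 7 lines: rofkq lrvbv kxklw udcq jzj bamq xerej
Hunk 6: at line 1 remove [kxklw] add [cwp,chyi] -> 8 lines: rofkq lrvbv cwp chyi udcq jzj bamq xerej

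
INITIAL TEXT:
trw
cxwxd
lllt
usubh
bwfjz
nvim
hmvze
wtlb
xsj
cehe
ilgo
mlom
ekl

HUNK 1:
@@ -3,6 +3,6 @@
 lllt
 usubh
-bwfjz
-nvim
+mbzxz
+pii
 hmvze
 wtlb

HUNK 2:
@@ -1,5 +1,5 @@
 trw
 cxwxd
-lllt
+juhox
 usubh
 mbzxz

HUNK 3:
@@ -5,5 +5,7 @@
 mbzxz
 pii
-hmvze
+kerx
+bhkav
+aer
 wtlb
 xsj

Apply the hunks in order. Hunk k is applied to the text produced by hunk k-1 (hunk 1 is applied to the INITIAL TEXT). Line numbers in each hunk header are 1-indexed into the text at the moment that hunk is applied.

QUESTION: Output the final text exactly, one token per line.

Answer: trw
cxwxd
juhox
usubh
mbzxz
pii
kerx
bhkav
aer
wtlb
xsj
cehe
ilgo
mlom
ekl

Derivation:
Hunk 1: at line 3 remove [bwfjz,nvim] add [mbzxz,pii] -> 13 lines: trw cxwxd lllt usubh mbzxz pii hmvze wtlb xsj cehe ilgo mlom ekl
Hunk 2: at line 1 remove [lllt] add [juhox] -> 13 lines: trw cxwxd juhox usubh mbzxz pii hmvze wtlb xsj cehe ilgo mlom ekl
Hunk 3: at line 5 remove [hmvze] add [kerx,bhkav,aer] -> 15 lines: trw cxwxd juhox usubh mbzxz pii kerx bhkav aer wtlb xsj cehe ilgo mlom ekl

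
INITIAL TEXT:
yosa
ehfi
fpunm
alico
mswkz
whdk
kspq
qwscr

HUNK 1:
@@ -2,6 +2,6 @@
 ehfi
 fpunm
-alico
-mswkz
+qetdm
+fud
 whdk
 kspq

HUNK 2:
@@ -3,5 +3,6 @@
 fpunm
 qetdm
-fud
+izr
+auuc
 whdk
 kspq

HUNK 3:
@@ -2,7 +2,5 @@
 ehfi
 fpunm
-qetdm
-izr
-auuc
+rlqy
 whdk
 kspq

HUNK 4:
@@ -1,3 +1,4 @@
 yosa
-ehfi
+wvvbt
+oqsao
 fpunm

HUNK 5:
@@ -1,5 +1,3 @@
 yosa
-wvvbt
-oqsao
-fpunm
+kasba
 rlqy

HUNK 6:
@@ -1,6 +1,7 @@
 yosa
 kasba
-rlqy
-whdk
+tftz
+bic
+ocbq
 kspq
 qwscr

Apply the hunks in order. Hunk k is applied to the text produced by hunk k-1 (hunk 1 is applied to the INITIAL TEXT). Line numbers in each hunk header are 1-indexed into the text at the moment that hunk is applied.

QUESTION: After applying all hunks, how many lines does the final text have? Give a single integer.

Answer: 7

Derivation:
Hunk 1: at line 2 remove [alico,mswkz] add [qetdm,fud] -> 8 lines: yosa ehfi fpunm qetdm fud whdk kspq qwscr
Hunk 2: at line 3 remove [fud] add [izr,auuc] -> 9 lines: yosa ehfi fpunm qetdm izr auuc whdk kspq qwscr
Hunk 3: at line 2 remove [qetdm,izr,auuc] add [rlqy] -> 7 lines: yosa ehfi fpunm rlqy whdk kspq qwscr
Hunk 4: at line 1 remove [ehfi] add [wvvbt,oqsao] -> 8 lines: yosa wvvbt oqsao fpunm rlqy whdk kspq qwscr
Hunk 5: at line 1 remove [wvvbt,oqsao,fpunm] add [kasba] -> 6 lines: yosa kasba rlqy whdk kspq qwscr
Hunk 6: at line 1 remove [rlqy,whdk] add [tftz,bic,ocbq] -> 7 lines: yosa kasba tftz bic ocbq kspq qwscr
Final line count: 7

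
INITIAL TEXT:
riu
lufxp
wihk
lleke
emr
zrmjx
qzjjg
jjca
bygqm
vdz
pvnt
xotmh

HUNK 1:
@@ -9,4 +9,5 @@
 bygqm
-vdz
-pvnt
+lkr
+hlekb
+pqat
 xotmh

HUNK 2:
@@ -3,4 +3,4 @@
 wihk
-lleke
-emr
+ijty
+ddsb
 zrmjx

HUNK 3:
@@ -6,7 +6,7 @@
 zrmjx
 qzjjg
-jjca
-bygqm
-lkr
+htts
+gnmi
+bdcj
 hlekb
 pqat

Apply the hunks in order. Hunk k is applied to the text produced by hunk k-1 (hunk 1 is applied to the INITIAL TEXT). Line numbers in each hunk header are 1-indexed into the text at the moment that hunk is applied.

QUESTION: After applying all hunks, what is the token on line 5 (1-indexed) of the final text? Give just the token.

Answer: ddsb

Derivation:
Hunk 1: at line 9 remove [vdz,pvnt] add [lkr,hlekb,pqat] -> 13 lines: riu lufxp wihk lleke emr zrmjx qzjjg jjca bygqm lkr hlekb pqat xotmh
Hunk 2: at line 3 remove [lleke,emr] add [ijty,ddsb] -> 13 lines: riu lufxp wihk ijty ddsb zrmjx qzjjg jjca bygqm lkr hlekb pqat xotmh
Hunk 3: at line 6 remove [jjca,bygqm,lkr] add [htts,gnmi,bdcj] -> 13 lines: riu lufxp wihk ijty ddsb zrmjx qzjjg htts gnmi bdcj hlekb pqat xotmh
Final line 5: ddsb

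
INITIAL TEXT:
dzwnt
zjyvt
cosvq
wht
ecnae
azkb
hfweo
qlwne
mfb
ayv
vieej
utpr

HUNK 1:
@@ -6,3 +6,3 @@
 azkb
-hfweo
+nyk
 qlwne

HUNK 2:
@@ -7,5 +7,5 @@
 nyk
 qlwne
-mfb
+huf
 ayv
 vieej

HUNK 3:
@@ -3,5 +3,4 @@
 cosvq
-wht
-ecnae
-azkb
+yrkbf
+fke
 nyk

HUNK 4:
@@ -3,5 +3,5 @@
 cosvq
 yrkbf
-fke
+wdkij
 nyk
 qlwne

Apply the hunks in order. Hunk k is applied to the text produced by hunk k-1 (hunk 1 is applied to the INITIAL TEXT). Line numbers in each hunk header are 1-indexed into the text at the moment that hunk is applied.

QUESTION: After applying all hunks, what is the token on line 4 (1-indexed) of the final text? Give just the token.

Hunk 1: at line 6 remove [hfweo] add [nyk] -> 12 lines: dzwnt zjyvt cosvq wht ecnae azkb nyk qlwne mfb ayv vieej utpr
Hunk 2: at line 7 remove [mfb] add [huf] -> 12 lines: dzwnt zjyvt cosvq wht ecnae azkb nyk qlwne huf ayv vieej utpr
Hunk 3: at line 3 remove [wht,ecnae,azkb] add [yrkbf,fke] -> 11 lines: dzwnt zjyvt cosvq yrkbf fke nyk qlwne huf ayv vieej utpr
Hunk 4: at line 3 remove [fke] add [wdkij] -> 11 lines: dzwnt zjyvt cosvq yrkbf wdkij nyk qlwne huf ayv vieej utpr
Final line 4: yrkbf

Answer: yrkbf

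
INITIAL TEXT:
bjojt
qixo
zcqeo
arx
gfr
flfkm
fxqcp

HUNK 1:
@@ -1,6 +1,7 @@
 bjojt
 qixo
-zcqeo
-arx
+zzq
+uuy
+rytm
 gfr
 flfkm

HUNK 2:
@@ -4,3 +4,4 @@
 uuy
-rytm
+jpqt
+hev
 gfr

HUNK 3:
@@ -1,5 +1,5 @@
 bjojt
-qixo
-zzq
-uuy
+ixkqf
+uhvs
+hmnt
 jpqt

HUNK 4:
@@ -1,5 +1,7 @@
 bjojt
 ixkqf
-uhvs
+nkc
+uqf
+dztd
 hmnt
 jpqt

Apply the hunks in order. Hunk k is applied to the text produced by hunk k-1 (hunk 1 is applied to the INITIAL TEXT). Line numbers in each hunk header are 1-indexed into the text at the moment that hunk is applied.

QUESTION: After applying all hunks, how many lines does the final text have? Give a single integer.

Answer: 11

Derivation:
Hunk 1: at line 1 remove [zcqeo,arx] add [zzq,uuy,rytm] -> 8 lines: bjojt qixo zzq uuy rytm gfr flfkm fxqcp
Hunk 2: at line 4 remove [rytm] add [jpqt,hev] -> 9 lines: bjojt qixo zzq uuy jpqt hev gfr flfkm fxqcp
Hunk 3: at line 1 remove [qixo,zzq,uuy] add [ixkqf,uhvs,hmnt] -> 9 lines: bjojt ixkqf uhvs hmnt jpqt hev gfr flfkm fxqcp
Hunk 4: at line 1 remove [uhvs] add [nkc,uqf,dztd] -> 11 lines: bjojt ixkqf nkc uqf dztd hmnt jpqt hev gfr flfkm fxqcp
Final line count: 11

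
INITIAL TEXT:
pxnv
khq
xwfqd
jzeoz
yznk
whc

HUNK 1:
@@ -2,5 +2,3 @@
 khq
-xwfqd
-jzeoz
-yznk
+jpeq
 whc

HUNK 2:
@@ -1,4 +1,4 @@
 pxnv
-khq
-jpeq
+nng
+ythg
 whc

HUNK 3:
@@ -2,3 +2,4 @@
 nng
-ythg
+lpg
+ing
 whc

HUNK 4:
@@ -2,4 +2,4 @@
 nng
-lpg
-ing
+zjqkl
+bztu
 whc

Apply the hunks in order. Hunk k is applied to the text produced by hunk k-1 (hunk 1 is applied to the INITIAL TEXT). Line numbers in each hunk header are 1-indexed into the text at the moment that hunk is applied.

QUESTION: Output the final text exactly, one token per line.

Answer: pxnv
nng
zjqkl
bztu
whc

Derivation:
Hunk 1: at line 2 remove [xwfqd,jzeoz,yznk] add [jpeq] -> 4 lines: pxnv khq jpeq whc
Hunk 2: at line 1 remove [khq,jpeq] add [nng,ythg] -> 4 lines: pxnv nng ythg whc
Hunk 3: at line 2 remove [ythg] add [lpg,ing] -> 5 lines: pxnv nng lpg ing whc
Hunk 4: at line 2 remove [lpg,ing] add [zjqkl,bztu] -> 5 lines: pxnv nng zjqkl bztu whc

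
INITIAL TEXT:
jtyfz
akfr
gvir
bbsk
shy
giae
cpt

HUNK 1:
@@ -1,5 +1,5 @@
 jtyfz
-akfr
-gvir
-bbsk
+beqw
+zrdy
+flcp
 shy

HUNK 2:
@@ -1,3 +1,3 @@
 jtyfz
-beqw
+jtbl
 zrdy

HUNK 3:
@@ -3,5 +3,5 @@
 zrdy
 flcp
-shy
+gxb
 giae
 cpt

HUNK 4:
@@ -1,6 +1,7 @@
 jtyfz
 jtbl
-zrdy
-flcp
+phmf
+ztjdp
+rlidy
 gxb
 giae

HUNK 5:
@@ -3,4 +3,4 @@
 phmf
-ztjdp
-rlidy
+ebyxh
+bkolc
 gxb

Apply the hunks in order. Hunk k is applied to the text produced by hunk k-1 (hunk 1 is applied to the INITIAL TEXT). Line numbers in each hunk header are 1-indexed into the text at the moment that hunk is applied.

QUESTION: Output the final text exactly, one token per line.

Answer: jtyfz
jtbl
phmf
ebyxh
bkolc
gxb
giae
cpt

Derivation:
Hunk 1: at line 1 remove [akfr,gvir,bbsk] add [beqw,zrdy,flcp] -> 7 lines: jtyfz beqw zrdy flcp shy giae cpt
Hunk 2: at line 1 remove [beqw] add [jtbl] -> 7 lines: jtyfz jtbl zrdy flcp shy giae cpt
Hunk 3: at line 3 remove [shy] add [gxb] -> 7 lines: jtyfz jtbl zrdy flcp gxb giae cpt
Hunk 4: at line 1 remove [zrdy,flcp] add [phmf,ztjdp,rlidy] -> 8 lines: jtyfz jtbl phmf ztjdp rlidy gxb giae cpt
Hunk 5: at line 3 remove [ztjdp,rlidy] add [ebyxh,bkolc] -> 8 lines: jtyfz jtbl phmf ebyxh bkolc gxb giae cpt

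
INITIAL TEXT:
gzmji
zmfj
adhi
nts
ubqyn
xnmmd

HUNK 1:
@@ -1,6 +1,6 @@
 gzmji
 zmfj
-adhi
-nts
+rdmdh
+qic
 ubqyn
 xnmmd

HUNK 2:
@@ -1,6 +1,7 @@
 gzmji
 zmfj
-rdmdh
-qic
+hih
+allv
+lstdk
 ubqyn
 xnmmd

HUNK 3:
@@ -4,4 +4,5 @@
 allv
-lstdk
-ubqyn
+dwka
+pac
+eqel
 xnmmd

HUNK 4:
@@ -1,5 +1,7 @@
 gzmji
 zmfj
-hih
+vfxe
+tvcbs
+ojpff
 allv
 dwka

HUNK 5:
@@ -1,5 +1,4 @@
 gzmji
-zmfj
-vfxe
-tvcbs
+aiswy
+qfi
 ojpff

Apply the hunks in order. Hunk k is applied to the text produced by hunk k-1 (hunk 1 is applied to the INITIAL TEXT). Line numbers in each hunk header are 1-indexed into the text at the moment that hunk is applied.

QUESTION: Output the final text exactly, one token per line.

Answer: gzmji
aiswy
qfi
ojpff
allv
dwka
pac
eqel
xnmmd

Derivation:
Hunk 1: at line 1 remove [adhi,nts] add [rdmdh,qic] -> 6 lines: gzmji zmfj rdmdh qic ubqyn xnmmd
Hunk 2: at line 1 remove [rdmdh,qic] add [hih,allv,lstdk] -> 7 lines: gzmji zmfj hih allv lstdk ubqyn xnmmd
Hunk 3: at line 4 remove [lstdk,ubqyn] add [dwka,pac,eqel] -> 8 lines: gzmji zmfj hih allv dwka pac eqel xnmmd
Hunk 4: at line 1 remove [hih] add [vfxe,tvcbs,ojpff] -> 10 lines: gzmji zmfj vfxe tvcbs ojpff allv dwka pac eqel xnmmd
Hunk 5: at line 1 remove [zmfj,vfxe,tvcbs] add [aiswy,qfi] -> 9 lines: gzmji aiswy qfi ojpff allv dwka pac eqel xnmmd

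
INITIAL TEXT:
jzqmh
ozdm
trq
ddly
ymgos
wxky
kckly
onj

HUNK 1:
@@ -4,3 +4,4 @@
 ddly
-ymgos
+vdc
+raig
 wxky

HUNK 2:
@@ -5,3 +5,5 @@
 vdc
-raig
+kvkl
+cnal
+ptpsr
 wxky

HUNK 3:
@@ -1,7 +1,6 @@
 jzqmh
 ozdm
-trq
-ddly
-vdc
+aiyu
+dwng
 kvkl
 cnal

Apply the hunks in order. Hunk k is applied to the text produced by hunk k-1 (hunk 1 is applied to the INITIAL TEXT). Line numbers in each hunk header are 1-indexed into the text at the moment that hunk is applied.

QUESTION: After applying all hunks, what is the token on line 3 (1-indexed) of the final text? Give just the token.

Answer: aiyu

Derivation:
Hunk 1: at line 4 remove [ymgos] add [vdc,raig] -> 9 lines: jzqmh ozdm trq ddly vdc raig wxky kckly onj
Hunk 2: at line 5 remove [raig] add [kvkl,cnal,ptpsr] -> 11 lines: jzqmh ozdm trq ddly vdc kvkl cnal ptpsr wxky kckly onj
Hunk 3: at line 1 remove [trq,ddly,vdc] add [aiyu,dwng] -> 10 lines: jzqmh ozdm aiyu dwng kvkl cnal ptpsr wxky kckly onj
Final line 3: aiyu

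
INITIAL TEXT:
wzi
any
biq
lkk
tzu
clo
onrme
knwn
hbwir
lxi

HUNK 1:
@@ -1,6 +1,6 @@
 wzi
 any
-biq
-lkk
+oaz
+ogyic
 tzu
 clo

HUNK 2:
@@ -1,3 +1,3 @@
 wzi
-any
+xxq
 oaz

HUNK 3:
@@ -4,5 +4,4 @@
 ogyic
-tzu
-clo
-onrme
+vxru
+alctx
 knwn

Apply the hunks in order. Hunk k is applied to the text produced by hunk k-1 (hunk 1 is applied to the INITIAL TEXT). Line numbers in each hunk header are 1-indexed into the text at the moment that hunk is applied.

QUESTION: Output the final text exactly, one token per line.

Hunk 1: at line 1 remove [biq,lkk] add [oaz,ogyic] -> 10 lines: wzi any oaz ogyic tzu clo onrme knwn hbwir lxi
Hunk 2: at line 1 remove [any] add [xxq] -> 10 lines: wzi xxq oaz ogyic tzu clo onrme knwn hbwir lxi
Hunk 3: at line 4 remove [tzu,clo,onrme] add [vxru,alctx] -> 9 lines: wzi xxq oaz ogyic vxru alctx knwn hbwir lxi

Answer: wzi
xxq
oaz
ogyic
vxru
alctx
knwn
hbwir
lxi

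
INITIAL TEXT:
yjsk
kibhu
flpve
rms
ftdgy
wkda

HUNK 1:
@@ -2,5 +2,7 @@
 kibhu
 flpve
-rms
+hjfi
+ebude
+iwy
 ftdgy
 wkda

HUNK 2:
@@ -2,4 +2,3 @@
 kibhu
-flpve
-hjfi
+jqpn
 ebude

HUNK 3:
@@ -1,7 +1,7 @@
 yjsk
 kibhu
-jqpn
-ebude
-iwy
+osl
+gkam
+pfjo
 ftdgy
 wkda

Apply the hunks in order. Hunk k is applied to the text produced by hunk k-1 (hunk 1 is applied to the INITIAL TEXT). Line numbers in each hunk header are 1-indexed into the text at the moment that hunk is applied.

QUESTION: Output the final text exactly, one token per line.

Answer: yjsk
kibhu
osl
gkam
pfjo
ftdgy
wkda

Derivation:
Hunk 1: at line 2 remove [rms] add [hjfi,ebude,iwy] -> 8 lines: yjsk kibhu flpve hjfi ebude iwy ftdgy wkda
Hunk 2: at line 2 remove [flpve,hjfi] add [jqpn] -> 7 lines: yjsk kibhu jqpn ebude iwy ftdgy wkda
Hunk 3: at line 1 remove [jqpn,ebude,iwy] add [osl,gkam,pfjo] -> 7 lines: yjsk kibhu osl gkam pfjo ftdgy wkda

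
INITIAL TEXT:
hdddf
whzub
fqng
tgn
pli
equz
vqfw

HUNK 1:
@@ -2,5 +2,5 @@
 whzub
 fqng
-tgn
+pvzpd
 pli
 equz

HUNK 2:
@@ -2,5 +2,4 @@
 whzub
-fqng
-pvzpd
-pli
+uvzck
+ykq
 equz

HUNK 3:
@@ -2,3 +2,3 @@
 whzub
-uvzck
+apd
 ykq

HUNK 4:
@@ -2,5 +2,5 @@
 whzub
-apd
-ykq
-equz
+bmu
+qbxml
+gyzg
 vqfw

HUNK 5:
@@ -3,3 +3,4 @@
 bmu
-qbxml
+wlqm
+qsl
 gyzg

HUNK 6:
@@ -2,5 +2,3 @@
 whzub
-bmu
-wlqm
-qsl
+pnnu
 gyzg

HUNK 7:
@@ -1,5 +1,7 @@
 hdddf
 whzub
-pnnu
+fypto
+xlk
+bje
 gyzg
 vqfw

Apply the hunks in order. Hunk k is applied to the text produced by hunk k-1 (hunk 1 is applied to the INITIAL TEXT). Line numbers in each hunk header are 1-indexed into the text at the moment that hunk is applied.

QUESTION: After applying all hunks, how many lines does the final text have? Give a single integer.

Answer: 7

Derivation:
Hunk 1: at line 2 remove [tgn] add [pvzpd] -> 7 lines: hdddf whzub fqng pvzpd pli equz vqfw
Hunk 2: at line 2 remove [fqng,pvzpd,pli] add [uvzck,ykq] -> 6 lines: hdddf whzub uvzck ykq equz vqfw
Hunk 3: at line 2 remove [uvzck] add [apd] -> 6 lines: hdddf whzub apd ykq equz vqfw
Hunk 4: at line 2 remove [apd,ykq,equz] add [bmu,qbxml,gyzg] -> 6 lines: hdddf whzub bmu qbxml gyzg vqfw
Hunk 5: at line 3 remove [qbxml] add [wlqm,qsl] -> 7 lines: hdddf whzub bmu wlqm qsl gyzg vqfw
Hunk 6: at line 2 remove [bmu,wlqm,qsl] add [pnnu] -> 5 lines: hdddf whzub pnnu gyzg vqfw
Hunk 7: at line 1 remove [pnnu] add [fypto,xlk,bje] -> 7 lines: hdddf whzub fypto xlk bje gyzg vqfw
Final line count: 7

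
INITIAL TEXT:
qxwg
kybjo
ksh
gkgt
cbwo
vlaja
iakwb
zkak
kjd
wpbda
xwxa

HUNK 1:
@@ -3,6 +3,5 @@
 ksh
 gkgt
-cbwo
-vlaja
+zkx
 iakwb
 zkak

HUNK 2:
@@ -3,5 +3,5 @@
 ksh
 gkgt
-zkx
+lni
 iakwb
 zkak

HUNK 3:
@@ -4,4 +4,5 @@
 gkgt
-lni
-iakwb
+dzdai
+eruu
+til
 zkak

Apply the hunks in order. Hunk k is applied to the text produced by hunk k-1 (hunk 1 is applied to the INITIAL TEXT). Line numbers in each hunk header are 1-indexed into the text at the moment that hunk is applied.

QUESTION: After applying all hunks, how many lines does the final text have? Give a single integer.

Hunk 1: at line 3 remove [cbwo,vlaja] add [zkx] -> 10 lines: qxwg kybjo ksh gkgt zkx iakwb zkak kjd wpbda xwxa
Hunk 2: at line 3 remove [zkx] add [lni] -> 10 lines: qxwg kybjo ksh gkgt lni iakwb zkak kjd wpbda xwxa
Hunk 3: at line 4 remove [lni,iakwb] add [dzdai,eruu,til] -> 11 lines: qxwg kybjo ksh gkgt dzdai eruu til zkak kjd wpbda xwxa
Final line count: 11

Answer: 11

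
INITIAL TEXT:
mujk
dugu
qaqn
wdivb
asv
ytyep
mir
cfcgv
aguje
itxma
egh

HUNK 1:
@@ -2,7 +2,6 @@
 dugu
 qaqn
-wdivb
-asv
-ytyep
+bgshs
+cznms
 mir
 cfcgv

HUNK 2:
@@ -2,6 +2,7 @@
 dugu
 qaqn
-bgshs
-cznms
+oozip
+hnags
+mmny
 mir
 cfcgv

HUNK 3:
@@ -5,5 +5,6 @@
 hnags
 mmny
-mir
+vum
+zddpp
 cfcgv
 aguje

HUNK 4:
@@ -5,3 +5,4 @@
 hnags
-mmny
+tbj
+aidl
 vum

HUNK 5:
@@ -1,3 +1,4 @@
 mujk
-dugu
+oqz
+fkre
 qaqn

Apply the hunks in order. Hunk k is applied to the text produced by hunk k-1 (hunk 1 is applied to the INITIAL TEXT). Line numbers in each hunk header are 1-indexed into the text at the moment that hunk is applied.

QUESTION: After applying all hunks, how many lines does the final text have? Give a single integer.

Answer: 14

Derivation:
Hunk 1: at line 2 remove [wdivb,asv,ytyep] add [bgshs,cznms] -> 10 lines: mujk dugu qaqn bgshs cznms mir cfcgv aguje itxma egh
Hunk 2: at line 2 remove [bgshs,cznms] add [oozip,hnags,mmny] -> 11 lines: mujk dugu qaqn oozip hnags mmny mir cfcgv aguje itxma egh
Hunk 3: at line 5 remove [mir] add [vum,zddpp] -> 12 lines: mujk dugu qaqn oozip hnags mmny vum zddpp cfcgv aguje itxma egh
Hunk 4: at line 5 remove [mmny] add [tbj,aidl] -> 13 lines: mujk dugu qaqn oozip hnags tbj aidl vum zddpp cfcgv aguje itxma egh
Hunk 5: at line 1 remove [dugu] add [oqz,fkre] -> 14 lines: mujk oqz fkre qaqn oozip hnags tbj aidl vum zddpp cfcgv aguje itxma egh
Final line count: 14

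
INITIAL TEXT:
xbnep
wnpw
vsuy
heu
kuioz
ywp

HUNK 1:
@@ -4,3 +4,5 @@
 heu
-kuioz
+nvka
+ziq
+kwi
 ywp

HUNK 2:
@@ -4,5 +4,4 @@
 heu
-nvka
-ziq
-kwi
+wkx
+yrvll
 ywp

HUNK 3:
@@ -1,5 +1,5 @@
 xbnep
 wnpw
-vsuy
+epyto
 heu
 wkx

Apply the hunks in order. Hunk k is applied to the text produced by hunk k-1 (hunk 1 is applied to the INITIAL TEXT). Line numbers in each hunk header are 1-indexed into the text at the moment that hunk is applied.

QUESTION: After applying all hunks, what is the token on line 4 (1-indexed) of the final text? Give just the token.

Hunk 1: at line 4 remove [kuioz] add [nvka,ziq,kwi] -> 8 lines: xbnep wnpw vsuy heu nvka ziq kwi ywp
Hunk 2: at line 4 remove [nvka,ziq,kwi] add [wkx,yrvll] -> 7 lines: xbnep wnpw vsuy heu wkx yrvll ywp
Hunk 3: at line 1 remove [vsuy] add [epyto] -> 7 lines: xbnep wnpw epyto heu wkx yrvll ywp
Final line 4: heu

Answer: heu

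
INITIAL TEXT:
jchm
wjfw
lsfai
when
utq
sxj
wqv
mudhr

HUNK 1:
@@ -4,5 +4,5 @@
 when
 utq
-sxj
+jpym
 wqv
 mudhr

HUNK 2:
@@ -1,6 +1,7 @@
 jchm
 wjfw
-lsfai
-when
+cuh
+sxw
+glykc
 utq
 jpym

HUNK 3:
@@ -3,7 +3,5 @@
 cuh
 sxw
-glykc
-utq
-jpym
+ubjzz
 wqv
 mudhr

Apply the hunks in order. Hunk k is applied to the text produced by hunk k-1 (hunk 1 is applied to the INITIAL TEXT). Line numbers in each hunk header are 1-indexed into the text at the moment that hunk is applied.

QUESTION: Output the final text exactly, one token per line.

Answer: jchm
wjfw
cuh
sxw
ubjzz
wqv
mudhr

Derivation:
Hunk 1: at line 4 remove [sxj] add [jpym] -> 8 lines: jchm wjfw lsfai when utq jpym wqv mudhr
Hunk 2: at line 1 remove [lsfai,when] add [cuh,sxw,glykc] -> 9 lines: jchm wjfw cuh sxw glykc utq jpym wqv mudhr
Hunk 3: at line 3 remove [glykc,utq,jpym] add [ubjzz] -> 7 lines: jchm wjfw cuh sxw ubjzz wqv mudhr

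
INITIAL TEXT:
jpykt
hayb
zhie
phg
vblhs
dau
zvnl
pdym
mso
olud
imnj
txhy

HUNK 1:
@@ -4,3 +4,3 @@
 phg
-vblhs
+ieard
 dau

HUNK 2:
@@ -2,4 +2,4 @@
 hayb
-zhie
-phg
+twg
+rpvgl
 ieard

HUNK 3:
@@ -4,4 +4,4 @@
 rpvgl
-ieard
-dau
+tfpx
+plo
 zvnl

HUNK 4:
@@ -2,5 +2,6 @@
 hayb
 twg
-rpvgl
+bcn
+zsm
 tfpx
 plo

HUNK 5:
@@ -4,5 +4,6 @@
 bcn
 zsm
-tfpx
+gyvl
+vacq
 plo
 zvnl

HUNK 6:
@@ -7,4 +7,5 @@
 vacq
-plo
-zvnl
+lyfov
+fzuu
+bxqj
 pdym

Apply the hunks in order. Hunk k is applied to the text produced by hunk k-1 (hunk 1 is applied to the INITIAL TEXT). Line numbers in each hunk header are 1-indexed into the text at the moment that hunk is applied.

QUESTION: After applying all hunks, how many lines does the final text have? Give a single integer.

Hunk 1: at line 4 remove [vblhs] add [ieard] -> 12 lines: jpykt hayb zhie phg ieard dau zvnl pdym mso olud imnj txhy
Hunk 2: at line 2 remove [zhie,phg] add [twg,rpvgl] -> 12 lines: jpykt hayb twg rpvgl ieard dau zvnl pdym mso olud imnj txhy
Hunk 3: at line 4 remove [ieard,dau] add [tfpx,plo] -> 12 lines: jpykt hayb twg rpvgl tfpx plo zvnl pdym mso olud imnj txhy
Hunk 4: at line 2 remove [rpvgl] add [bcn,zsm] -> 13 lines: jpykt hayb twg bcn zsm tfpx plo zvnl pdym mso olud imnj txhy
Hunk 5: at line 4 remove [tfpx] add [gyvl,vacq] -> 14 lines: jpykt hayb twg bcn zsm gyvl vacq plo zvnl pdym mso olud imnj txhy
Hunk 6: at line 7 remove [plo,zvnl] add [lyfov,fzuu,bxqj] -> 15 lines: jpykt hayb twg bcn zsm gyvl vacq lyfov fzuu bxqj pdym mso olud imnj txhy
Final line count: 15

Answer: 15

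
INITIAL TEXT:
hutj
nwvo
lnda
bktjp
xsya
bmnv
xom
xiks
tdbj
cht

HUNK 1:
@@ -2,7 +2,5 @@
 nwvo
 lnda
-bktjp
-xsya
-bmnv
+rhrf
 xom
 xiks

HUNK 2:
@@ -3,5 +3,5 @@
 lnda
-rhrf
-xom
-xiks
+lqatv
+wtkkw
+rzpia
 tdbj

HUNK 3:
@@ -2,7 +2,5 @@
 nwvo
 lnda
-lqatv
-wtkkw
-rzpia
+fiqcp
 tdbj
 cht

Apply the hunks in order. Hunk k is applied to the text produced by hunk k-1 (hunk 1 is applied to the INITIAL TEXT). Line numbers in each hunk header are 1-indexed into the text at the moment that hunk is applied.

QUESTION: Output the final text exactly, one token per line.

Hunk 1: at line 2 remove [bktjp,xsya,bmnv] add [rhrf] -> 8 lines: hutj nwvo lnda rhrf xom xiks tdbj cht
Hunk 2: at line 3 remove [rhrf,xom,xiks] add [lqatv,wtkkw,rzpia] -> 8 lines: hutj nwvo lnda lqatv wtkkw rzpia tdbj cht
Hunk 3: at line 2 remove [lqatv,wtkkw,rzpia] add [fiqcp] -> 6 lines: hutj nwvo lnda fiqcp tdbj cht

Answer: hutj
nwvo
lnda
fiqcp
tdbj
cht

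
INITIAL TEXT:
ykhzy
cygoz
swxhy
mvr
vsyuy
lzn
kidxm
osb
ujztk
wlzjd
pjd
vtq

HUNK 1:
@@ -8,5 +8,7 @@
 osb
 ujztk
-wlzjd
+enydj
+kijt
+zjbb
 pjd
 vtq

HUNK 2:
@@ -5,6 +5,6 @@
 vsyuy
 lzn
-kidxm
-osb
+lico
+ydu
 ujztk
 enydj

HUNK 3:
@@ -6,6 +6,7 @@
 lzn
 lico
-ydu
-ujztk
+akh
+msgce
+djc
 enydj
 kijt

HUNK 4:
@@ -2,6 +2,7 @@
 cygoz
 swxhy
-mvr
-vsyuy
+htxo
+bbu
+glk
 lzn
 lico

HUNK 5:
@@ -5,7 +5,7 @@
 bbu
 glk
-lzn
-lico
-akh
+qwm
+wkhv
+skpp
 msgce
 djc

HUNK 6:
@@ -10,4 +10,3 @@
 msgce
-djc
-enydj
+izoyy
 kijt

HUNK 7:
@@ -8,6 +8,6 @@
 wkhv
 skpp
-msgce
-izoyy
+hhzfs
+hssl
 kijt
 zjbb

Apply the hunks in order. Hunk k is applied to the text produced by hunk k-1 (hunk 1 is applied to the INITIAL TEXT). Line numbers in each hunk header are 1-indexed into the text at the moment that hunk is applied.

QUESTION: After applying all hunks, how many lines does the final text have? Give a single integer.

Answer: 15

Derivation:
Hunk 1: at line 8 remove [wlzjd] add [enydj,kijt,zjbb] -> 14 lines: ykhzy cygoz swxhy mvr vsyuy lzn kidxm osb ujztk enydj kijt zjbb pjd vtq
Hunk 2: at line 5 remove [kidxm,osb] add [lico,ydu] -> 14 lines: ykhzy cygoz swxhy mvr vsyuy lzn lico ydu ujztk enydj kijt zjbb pjd vtq
Hunk 3: at line 6 remove [ydu,ujztk] add [akh,msgce,djc] -> 15 lines: ykhzy cygoz swxhy mvr vsyuy lzn lico akh msgce djc enydj kijt zjbb pjd vtq
Hunk 4: at line 2 remove [mvr,vsyuy] add [htxo,bbu,glk] -> 16 lines: ykhzy cygoz swxhy htxo bbu glk lzn lico akh msgce djc enydj kijt zjbb pjd vtq
Hunk 5: at line 5 remove [lzn,lico,akh] add [qwm,wkhv,skpp] -> 16 lines: ykhzy cygoz swxhy htxo bbu glk qwm wkhv skpp msgce djc enydj kijt zjbb pjd vtq
Hunk 6: at line 10 remove [djc,enydj] add [izoyy] -> 15 lines: ykhzy cygoz swxhy htxo bbu glk qwm wkhv skpp msgce izoyy kijt zjbb pjd vtq
Hunk 7: at line 8 remove [msgce,izoyy] add [hhzfs,hssl] -> 15 lines: ykhzy cygoz swxhy htxo bbu glk qwm wkhv skpp hhzfs hssl kijt zjbb pjd vtq
Final line count: 15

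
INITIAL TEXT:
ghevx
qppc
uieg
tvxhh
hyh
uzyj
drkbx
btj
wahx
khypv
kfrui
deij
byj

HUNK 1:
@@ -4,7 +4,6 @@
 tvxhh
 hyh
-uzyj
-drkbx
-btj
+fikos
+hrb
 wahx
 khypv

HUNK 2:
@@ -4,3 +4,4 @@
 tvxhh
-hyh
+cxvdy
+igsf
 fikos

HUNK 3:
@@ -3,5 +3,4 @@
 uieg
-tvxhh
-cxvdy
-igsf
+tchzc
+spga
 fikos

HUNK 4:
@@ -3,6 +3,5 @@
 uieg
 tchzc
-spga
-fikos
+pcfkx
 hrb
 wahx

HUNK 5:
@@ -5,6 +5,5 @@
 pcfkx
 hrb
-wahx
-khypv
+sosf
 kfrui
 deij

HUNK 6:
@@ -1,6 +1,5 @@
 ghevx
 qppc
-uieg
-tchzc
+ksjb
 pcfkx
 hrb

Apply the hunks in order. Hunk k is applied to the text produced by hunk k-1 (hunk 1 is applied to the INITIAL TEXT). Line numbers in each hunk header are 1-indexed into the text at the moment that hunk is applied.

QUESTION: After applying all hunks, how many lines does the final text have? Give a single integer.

Hunk 1: at line 4 remove [uzyj,drkbx,btj] add [fikos,hrb] -> 12 lines: ghevx qppc uieg tvxhh hyh fikos hrb wahx khypv kfrui deij byj
Hunk 2: at line 4 remove [hyh] add [cxvdy,igsf] -> 13 lines: ghevx qppc uieg tvxhh cxvdy igsf fikos hrb wahx khypv kfrui deij byj
Hunk 3: at line 3 remove [tvxhh,cxvdy,igsf] add [tchzc,spga] -> 12 lines: ghevx qppc uieg tchzc spga fikos hrb wahx khypv kfrui deij byj
Hunk 4: at line 3 remove [spga,fikos] add [pcfkx] -> 11 lines: ghevx qppc uieg tchzc pcfkx hrb wahx khypv kfrui deij byj
Hunk 5: at line 5 remove [wahx,khypv] add [sosf] -> 10 lines: ghevx qppc uieg tchzc pcfkx hrb sosf kfrui deij byj
Hunk 6: at line 1 remove [uieg,tchzc] add [ksjb] -> 9 lines: ghevx qppc ksjb pcfkx hrb sosf kfrui deij byj
Final line count: 9

Answer: 9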